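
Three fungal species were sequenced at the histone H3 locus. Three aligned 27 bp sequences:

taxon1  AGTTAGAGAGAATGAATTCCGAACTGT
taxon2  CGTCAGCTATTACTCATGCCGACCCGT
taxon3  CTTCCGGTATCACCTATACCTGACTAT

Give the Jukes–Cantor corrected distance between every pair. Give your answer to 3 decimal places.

d(taxon1,taxon2) = 0.673, d(taxon1,taxon3) = 1.012, d(taxon2,taxon3) = 0.673

taxon1–taxon2: 12/27 sites differ → p ≈ 0.444444, d = −0.75 ln(1 − 0.592592) = 0.673455 ≈ 0.673.
taxon1–taxon3: 15/27 sites differ → p ≈ 0.555556, d = −0.75 ln(1 − 0.740741) = 1.012446 ≈ 1.012.
taxon2–taxon3: 12/27 sites differ → p ≈ 0.444444, d = −0.75 ln(1 − 0.592592) = 0.673455 ≈ 0.673.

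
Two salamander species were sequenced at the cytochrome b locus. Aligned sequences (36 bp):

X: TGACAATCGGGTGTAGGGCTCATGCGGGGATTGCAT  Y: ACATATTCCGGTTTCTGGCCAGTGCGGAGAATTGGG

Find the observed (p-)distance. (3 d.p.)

0.472

The sequences differ at 17 of 36 positions.
p = 17/36 = 0.472222… ≈ 0.472 (to 3 d.p.).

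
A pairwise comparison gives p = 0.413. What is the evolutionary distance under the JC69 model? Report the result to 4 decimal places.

0.6000

d = −(3/4) ln(1 − 4p/3) = −0.75 ln(1 − 0.550667) = −0.75 ln(0.449333)
  = −0.75 × (-0.799991) = 0.599993 substitutions/site.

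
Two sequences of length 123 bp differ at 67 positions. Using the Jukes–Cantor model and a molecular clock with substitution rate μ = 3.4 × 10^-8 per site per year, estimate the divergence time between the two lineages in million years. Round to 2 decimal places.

p = 67/123 ≈ 0.544715.
d = −(3/4) ln(1 − 4p/3) = −0.75 ln(1 − 0.726287) = −0.75 ln(0.273713)
  = −0.75 × (-1.295675) = 0.971756 substitutions/site.
Under a molecular clock d = 2μt, so t = d/(2μ) = 0.971756 / (2 × 3.4 × 10^-8) = 14.29 million years.

14.29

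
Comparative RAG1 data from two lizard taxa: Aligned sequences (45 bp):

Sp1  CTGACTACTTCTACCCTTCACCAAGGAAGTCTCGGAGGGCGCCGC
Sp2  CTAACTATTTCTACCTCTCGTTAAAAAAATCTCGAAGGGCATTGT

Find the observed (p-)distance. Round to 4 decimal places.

The sequences differ at 15 of 45 positions.
p = 15/45 = 0.333333… ≈ 0.3333 (to 4 d.p.).

0.3333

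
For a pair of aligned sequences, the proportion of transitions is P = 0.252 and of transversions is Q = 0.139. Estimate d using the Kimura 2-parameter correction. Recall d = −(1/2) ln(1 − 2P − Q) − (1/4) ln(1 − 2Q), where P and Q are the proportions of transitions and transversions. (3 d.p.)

0.596

Under the Kimura two-parameter model, d = −½ ln(1 − 2P − Q) − ¼ ln(1 − 2Q).
1 − 2P − Q = 0.357, giving −½ ln(0.357) = 0.515010.
1 − 2Q = 0.722, giving −¼ ln(0.722) = 0.081433.
d = 0.515010 + 0.081433 = 0.596443.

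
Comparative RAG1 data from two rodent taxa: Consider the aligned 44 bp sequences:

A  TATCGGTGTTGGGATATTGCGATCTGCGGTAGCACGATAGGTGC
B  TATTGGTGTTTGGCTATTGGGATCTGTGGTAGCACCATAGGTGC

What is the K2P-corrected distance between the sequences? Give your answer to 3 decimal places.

Of 44 sites, 2 differences are transitions and 4 are transversions, so P = 2/44 ≈ 0.045455 and Q = 4/44 ≈ 0.090909.
Under the Kimura two-parameter model, d = −½ ln(1 − 2P − Q) − ¼ ln(1 − 2Q).
1 − 2P − Q = 0.818181, giving −½ ln(0.818181) = 0.100336.
1 − 2Q = 0.818182, giving −¼ ln(0.818182) = 0.050168.
d = 0.100336 + 0.050168 = 0.150504.

0.151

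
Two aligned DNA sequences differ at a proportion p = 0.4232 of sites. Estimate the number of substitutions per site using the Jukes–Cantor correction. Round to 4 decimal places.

d = −(3/4) ln(1 − 4p/3) = −0.75 ln(1 − 0.564267) = −0.75 ln(0.435733)
  = −0.75 × (-0.830726) = 0.623045 substitutions/site.

0.6230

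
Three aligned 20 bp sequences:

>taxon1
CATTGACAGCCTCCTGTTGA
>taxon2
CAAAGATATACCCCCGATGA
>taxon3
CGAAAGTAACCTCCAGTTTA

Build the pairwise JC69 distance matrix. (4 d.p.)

taxon1–taxon2: 8/20 sites differ → p = 0.4, d = −0.75 ln(1 − 0.533333) = 0.571605 ≈ 0.5716.
taxon1–taxon3: 9/20 sites differ → p = 0.45, d = −0.75 ln(1 − 0.6) = 0.687218 ≈ 0.6872.
taxon2–taxon3: 9/20 sites differ → p = 0.45, d = −0.75 ln(1 − 0.6) = 0.687218 ≈ 0.6872.

d(taxon1,taxon2) = 0.5716, d(taxon1,taxon3) = 0.6872, d(taxon2,taxon3) = 0.6872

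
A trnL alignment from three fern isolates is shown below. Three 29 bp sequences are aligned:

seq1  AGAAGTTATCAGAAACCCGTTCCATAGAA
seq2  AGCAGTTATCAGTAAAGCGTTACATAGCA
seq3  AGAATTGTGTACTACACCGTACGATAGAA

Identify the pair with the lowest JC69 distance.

seq1–seq2: 6/29 differ, p = 0.207, d = 0.242.
seq1–seq3: 11/29 differ, p = 0.379, d = 0.529.
seq2–seq3: 13/29 differ, p = 0.448, d = 0.683.
The smallest distance is between seq1 and seq2.

seq1 and seq2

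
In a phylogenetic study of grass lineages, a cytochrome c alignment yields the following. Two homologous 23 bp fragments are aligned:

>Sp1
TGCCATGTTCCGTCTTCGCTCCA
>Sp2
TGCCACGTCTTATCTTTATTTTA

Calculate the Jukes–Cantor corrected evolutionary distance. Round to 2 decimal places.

The sequences differ at 10 of 23 sites (6, 9, 10, 11, 12, 17, 18, 19, 21, 22), so p = 10/23 ≈ 0.434783.
d = −(3/4) ln(1 − 4p/3) = −0.75 ln(1 − 0.579711) = −0.75 ln(0.420289)
  = −0.75 × (-0.866813) = 0.650110 substitutions/site.

0.65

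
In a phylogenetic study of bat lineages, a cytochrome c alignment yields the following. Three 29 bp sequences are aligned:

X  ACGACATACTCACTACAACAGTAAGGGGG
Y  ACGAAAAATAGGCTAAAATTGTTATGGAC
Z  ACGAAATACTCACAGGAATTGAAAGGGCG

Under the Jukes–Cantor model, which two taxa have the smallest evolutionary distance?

X and Z

X–Y: 13/29 differ, p = 0.448, d = 0.683.
X–Z: 8/29 differ, p = 0.276, d = 0.344.
Y–Z: 13/29 differ, p = 0.448, d = 0.683.
The smallest distance is between X and Z.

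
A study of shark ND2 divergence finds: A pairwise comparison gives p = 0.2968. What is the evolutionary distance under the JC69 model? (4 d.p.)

0.3778

d = −(3/4) ln(1 − 4p/3) = −0.75 ln(1 − 0.395733) = −0.75 ln(0.604267)
  = −0.75 × (-0.503739) = 0.377804 substitutions/site.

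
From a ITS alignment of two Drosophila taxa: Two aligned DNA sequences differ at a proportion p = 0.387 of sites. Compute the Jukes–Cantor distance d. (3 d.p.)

0.544

d = −(3/4) ln(1 − 4p/3) = −0.75 ln(1 − 0.516) = −0.75 ln(0.484)
  = −0.75 × (-0.725670) = 0.544253 substitutions/site.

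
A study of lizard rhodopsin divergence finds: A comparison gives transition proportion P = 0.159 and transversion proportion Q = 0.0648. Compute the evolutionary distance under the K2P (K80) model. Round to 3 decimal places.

Under the Kimura two-parameter model, d = −½ ln(1 − 2P − Q) − ¼ ln(1 − 2Q).
1 − 2P − Q = 0.6172, giving −½ ln(0.6172) = 0.241281.
1 − 2Q = 0.8704, giving −¼ ln(0.8704) = 0.034701.
d = 0.241281 + 0.034701 = 0.275982.

0.276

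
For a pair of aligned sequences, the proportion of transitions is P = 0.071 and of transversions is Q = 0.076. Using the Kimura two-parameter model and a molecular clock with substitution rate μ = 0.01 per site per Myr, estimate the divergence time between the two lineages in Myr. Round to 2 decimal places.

Under the Kimura two-parameter model, d = −½ ln(1 − 2P − Q) − ¼ ln(1 − 2Q).
1 − 2P − Q = 0.782, giving −½ ln(0.782) = 0.122950.
1 − 2Q = 0.848, giving −¼ ln(0.848) = 0.041219.
d = 0.122950 + 0.041219 = 0.164169.
Under a molecular clock d = 2μt, so t = d/(2μ) = 0.164169 / (2 × 0.01) = 8.21 Myr.

8.21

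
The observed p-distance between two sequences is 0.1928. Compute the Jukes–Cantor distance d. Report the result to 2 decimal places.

d = −(3/4) ln(1 − 4p/3) = −0.75 ln(1 − 0.257067) = −0.75 ln(0.742933)
  = −0.75 × (-0.297149) = 0.222862 substitutions/site.

0.22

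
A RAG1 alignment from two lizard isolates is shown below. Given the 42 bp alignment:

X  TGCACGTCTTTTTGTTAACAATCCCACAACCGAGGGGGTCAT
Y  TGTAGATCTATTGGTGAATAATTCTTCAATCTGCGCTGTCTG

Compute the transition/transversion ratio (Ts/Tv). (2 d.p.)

Transitions are A↔G and C↔T; transversions are all other mismatches.
Transitions: 7. Transversions: 11.
R = 7/11 = 0.636363… ≈ 0.64 (to 2 d.p.).

0.64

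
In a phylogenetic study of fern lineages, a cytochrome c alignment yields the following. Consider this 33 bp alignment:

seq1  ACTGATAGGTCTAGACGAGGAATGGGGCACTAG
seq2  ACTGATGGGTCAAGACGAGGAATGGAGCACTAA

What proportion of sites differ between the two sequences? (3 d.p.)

The sequences differ at 4 of 33 positions (sites 7, 12, 26, 33).
p = 4/33 = 0.121212… ≈ 0.121 (to 3 d.p.).

0.121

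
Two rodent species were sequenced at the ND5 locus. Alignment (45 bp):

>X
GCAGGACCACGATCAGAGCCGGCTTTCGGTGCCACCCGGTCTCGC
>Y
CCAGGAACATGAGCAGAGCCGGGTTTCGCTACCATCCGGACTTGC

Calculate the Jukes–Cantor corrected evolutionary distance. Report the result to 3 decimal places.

0.264

The sequences differ at 10 of 45 sites (1, 7, 10, 13, 23, 29, 31, 35, 40, 43), so p = 10/45 ≈ 0.222222.
d = −(3/4) ln(1 − 4p/3) = −0.75 ln(1 − 0.296296) = −0.75 ln(0.703704)
  = −0.75 × (-0.351397) = 0.263548 substitutions/site.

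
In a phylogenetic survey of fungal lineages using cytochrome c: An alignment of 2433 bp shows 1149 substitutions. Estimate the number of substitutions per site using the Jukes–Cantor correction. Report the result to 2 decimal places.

p = 1149/2433 ≈ 0.472256.
d = −(3/4) ln(1 − 4p/3) = −0.75 ln(1 − 0.629675) = −0.75 ln(0.370325)
  = −0.75 × (-0.993374) = 0.745031 substitutions/site.

0.75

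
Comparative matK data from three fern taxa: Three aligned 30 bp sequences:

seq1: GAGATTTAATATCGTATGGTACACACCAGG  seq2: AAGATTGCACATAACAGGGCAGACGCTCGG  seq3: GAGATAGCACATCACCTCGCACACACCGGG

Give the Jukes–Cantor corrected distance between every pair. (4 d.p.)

d(seq1,seq2) = 0.6467, d(seq1,seq3) = 0.4408, d(seq2,seq3) = 0.4408

seq1–seq2: 13/30 sites differ → p ≈ 0.433333, d = −0.75 ln(1 − 0.577777) = 0.646666 ≈ 0.6467.
seq1–seq3: 10/30 sites differ → p ≈ 0.333333, d = −0.75 ln(1 − 0.444444) = 0.440839 ≈ 0.4408.
seq2–seq3: 10/30 sites differ → p ≈ 0.333333, d = −0.75 ln(1 − 0.444444) = 0.440839 ≈ 0.4408.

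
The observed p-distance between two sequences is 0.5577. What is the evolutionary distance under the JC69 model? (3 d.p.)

d = −(3/4) ln(1 − 4p/3) = −0.75 ln(1 − 0.7436) = −0.75 ln(0.2564)
  = −0.75 × (-1.361017) = 1.020763 substitutions/site.

1.021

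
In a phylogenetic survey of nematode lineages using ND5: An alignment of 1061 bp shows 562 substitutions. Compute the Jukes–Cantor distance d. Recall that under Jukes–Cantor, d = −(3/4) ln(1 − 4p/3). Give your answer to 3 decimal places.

0.919

p = 562/1061 ≈ 0.529689.
d = −(3/4) ln(1 − 4p/3) = −0.75 ln(1 − 0.706252) = −0.75 ln(0.293748)
  = −0.75 × (-1.225033) = 0.918775 substitutions/site.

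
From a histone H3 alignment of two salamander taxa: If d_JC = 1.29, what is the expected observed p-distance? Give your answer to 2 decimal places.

p = (3/4)(1 − e^(−4d/3)) = 0.75 × (1 − e^(-1.72)) = 0.75 × (1 − 0.179066) = 0.615701.

0.62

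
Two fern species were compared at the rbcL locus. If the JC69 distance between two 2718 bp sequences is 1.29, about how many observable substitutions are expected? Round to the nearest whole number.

Invert JC69: p = (3/4)(1 − e^(−4d/3)) = 0.75 × (1 − e^(-1.72)) = 0.75 × (1 − 0.179066) = 0.615701.
Expected differing sites = pL ≈ 0.615701 × 2718 = 1673.475318 ≈ 1673.

1673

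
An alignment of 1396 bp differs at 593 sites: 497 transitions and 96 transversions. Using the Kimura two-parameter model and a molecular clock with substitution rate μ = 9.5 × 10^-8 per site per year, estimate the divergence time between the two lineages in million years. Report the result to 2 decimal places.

4.19

P = 497/1396 ≈ 0.356017 and Q = 96/1396 ≈ 0.068768.
Under the Kimura two-parameter model, d = −½ ln(1 − 2P − Q) − ¼ ln(1 − 2Q).
1 − 2P − Q = 0.219198, giving −½ ln(0.219198) = 0.758890.
1 − 2Q = 0.862464, giving −¼ ln(0.862464) = 0.036990.
d = 0.758890 + 0.036990 = 0.795880.
Under a molecular clock d = 2μt, so t = d/(2μ) = 0.795880 / (2 × 9.5 × 10^-8) = 4.19 million years.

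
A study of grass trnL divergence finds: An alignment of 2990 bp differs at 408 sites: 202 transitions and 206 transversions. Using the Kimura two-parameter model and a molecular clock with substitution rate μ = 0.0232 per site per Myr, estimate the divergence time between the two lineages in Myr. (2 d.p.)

P = 202/2990 ≈ 0.067559 and Q = 206/2990 ≈ 0.068896.
Under the Kimura two-parameter model, d = −½ ln(1 − 2P − Q) − ¼ ln(1 − 2Q).
1 − 2P − Q = 0.795986, giving −½ ln(0.795986) = 0.114087.
1 − 2Q = 0.862208, giving −¼ ln(0.862208) = 0.037065.
d = 0.114087 + 0.037065 = 0.151152.
Under a molecular clock d = 2μt, so t = d/(2μ) = 0.151152 / (2 × 0.0232) = 3.26 Myr.

3.26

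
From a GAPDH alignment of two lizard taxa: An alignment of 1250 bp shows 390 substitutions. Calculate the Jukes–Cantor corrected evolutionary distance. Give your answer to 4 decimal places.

0.4034

p = 390/1250 = 0.312.
d = −(3/4) ln(1 − 4p/3) = −0.75 ln(1 − 0.416) = −0.75 ln(0.584)
  = −0.75 × (-0.537854) = 0.403391 substitutions/site.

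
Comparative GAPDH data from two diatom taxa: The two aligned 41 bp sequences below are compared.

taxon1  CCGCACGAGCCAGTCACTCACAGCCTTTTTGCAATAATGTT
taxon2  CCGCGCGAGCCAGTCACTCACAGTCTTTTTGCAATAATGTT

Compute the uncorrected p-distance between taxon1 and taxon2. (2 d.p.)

The sequences differ at 2 of 41 positions (sites 5, 24).
p = 2/41 = 0.048780… ≈ 0.05 (to 2 d.p.).

0.05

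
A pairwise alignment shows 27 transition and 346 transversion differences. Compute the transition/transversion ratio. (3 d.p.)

0.078

R = 27/346 = 0.078034… ≈ 0.078 (to 3 d.p.).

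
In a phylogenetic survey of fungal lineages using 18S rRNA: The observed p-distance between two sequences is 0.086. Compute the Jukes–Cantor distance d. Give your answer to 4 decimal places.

d = −(3/4) ln(1 − 4p/3) = −0.75 ln(1 − 0.114667) = −0.75 ln(0.885333)
  = −0.75 × (-0.121791) = 0.091343 substitutions/site.

0.0913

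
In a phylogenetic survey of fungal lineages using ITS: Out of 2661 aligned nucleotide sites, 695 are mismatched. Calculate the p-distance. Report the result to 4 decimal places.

p = 695/2661 = 0.261180… ≈ 0.2612 (to 4 d.p.).

0.2612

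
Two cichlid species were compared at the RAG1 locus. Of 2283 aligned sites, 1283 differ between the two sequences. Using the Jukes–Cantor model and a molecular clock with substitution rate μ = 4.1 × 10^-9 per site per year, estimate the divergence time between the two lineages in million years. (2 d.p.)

p = 1283/2283 ≈ 0.56198.
d = −(3/4) ln(1 − 4p/3) = −0.75 ln(1 − 0.749307) = −0.75 ln(0.250693)
  = −0.75 × (-1.383526) = 1.037645 substitutions/site.
Under a molecular clock d = 2μt, so t = d/(2μ) = 1.037645 / (2 × 4.1 × 10^-9) = 126.54 million years.

126.54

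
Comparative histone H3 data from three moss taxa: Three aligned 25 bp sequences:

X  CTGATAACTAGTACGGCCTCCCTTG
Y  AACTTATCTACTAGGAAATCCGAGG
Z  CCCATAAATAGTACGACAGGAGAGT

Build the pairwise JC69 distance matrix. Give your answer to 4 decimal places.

d(X,Y) = 0.8865, d(X,Z) = 0.7662, d(Y,Z) = 0.7662

X–Y: 13/25 sites differ → p = 0.52, d = −0.75 ln(1 − 0.693333) = 0.886495 ≈ 0.8865.
X–Z: 12/25 sites differ → p = 0.48, d = −0.75 ln(1 − 0.64) = 0.766238 ≈ 0.7662.
Y–Z: 12/25 sites differ → p = 0.48, d = −0.75 ln(1 − 0.64) = 0.766238 ≈ 0.7662.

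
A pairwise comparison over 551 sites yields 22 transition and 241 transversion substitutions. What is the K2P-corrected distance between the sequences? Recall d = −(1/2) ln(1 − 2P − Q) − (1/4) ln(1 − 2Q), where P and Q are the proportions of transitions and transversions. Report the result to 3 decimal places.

P = 22/551 ≈ 0.039927 and Q = 241/551 ≈ 0.437387.
Under the Kimura two-parameter model, d = −½ ln(1 − 2P − Q) − ¼ ln(1 − 2Q).
1 − 2P − Q = 0.482759, giving −½ ln(0.482759) = 0.364119.
1 − 2Q = 0.125226, giving −¼ ln(0.125226) = 0.519409.
d = 0.364119 + 0.519409 = 0.883528.

0.884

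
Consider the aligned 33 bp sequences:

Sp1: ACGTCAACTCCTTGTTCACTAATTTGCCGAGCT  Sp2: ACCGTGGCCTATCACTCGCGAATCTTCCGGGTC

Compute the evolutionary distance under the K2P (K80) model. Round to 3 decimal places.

1.492

Of 33 sites, 13 differences are transitions and 5 are transversions, so P = 13/33 ≈ 0.393939 and Q = 5/33 ≈ 0.151515.
Under the Kimura two-parameter model, d = −½ ln(1 − 2P − Q) − ¼ ln(1 − 2Q).
1 − 2P − Q = 0.060607, giving −½ ln(0.060607) = 1.401672.
1 − 2Q = 0.69697, giving −¼ ln(0.69697) = 0.090253.
d = 1.401672 + 0.090253 = 1.491925.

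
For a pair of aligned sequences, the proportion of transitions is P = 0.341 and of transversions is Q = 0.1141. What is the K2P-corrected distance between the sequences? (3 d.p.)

0.860

Under the Kimura two-parameter model, d = −½ ln(1 − 2P − Q) − ¼ ln(1 − 2Q).
1 − 2P − Q = 0.2039, giving −½ ln(0.2039) = 0.795063.
1 − 2Q = 0.7718, giving −¼ ln(0.7718) = 0.064757.
d = 0.795063 + 0.064757 = 0.859820.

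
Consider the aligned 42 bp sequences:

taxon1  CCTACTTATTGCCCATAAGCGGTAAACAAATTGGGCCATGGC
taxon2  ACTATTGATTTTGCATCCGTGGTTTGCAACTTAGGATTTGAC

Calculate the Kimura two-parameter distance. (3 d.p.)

0.638

Of 42 sites, 7 differences are transitions and 11 are transversions, so P = 7/42 ≈ 0.166667 and Q = 11/42 ≈ 0.261905.
Under the Kimura two-parameter model, d = −½ ln(1 − 2P − Q) − ¼ ln(1 − 2Q).
1 − 2P − Q = 0.404761, giving −½ ln(0.404761) = 0.452229.
1 − 2Q = 0.47619, giving −¼ ln(0.47619) = 0.185485.
d = 0.452229 + 0.185485 = 0.637714.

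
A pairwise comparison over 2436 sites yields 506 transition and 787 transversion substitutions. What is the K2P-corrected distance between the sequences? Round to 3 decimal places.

P = 506/2436 ≈ 0.207718 and Q = 787/2436 ≈ 0.323071.
Under the Kimura two-parameter model, d = −½ ln(1 − 2P − Q) − ¼ ln(1 − 2Q).
1 − 2P − Q = 0.261493, giving −½ ln(0.261493) = 0.670674.
1 − 2Q = 0.353858, giving −¼ ln(0.353858) = 0.259715.
d = 0.670674 + 0.259715 = 0.930389.

0.930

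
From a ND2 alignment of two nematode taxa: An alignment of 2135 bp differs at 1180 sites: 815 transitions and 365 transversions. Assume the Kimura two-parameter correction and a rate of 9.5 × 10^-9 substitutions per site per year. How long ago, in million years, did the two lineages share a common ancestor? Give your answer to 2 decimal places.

P = 815/2135 ≈ 0.381733 and Q = 365/2135 ≈ 0.17096.
Under the Kimura two-parameter model, d = −½ ln(1 − 2P − Q) − ¼ ln(1 − 2Q).
1 − 2P − Q = 0.065574, giving −½ ln(0.065574) = 1.362288.
1 − 2Q = 0.65808, giving −¼ ln(0.65808) = 0.104607.
d = 1.362288 + 0.104607 = 1.466895.
Under a molecular clock d = 2μt, so t = d/(2μ) = 1.466895 / (2 × 9.5 × 10^-9) = 77.21 million years.

77.21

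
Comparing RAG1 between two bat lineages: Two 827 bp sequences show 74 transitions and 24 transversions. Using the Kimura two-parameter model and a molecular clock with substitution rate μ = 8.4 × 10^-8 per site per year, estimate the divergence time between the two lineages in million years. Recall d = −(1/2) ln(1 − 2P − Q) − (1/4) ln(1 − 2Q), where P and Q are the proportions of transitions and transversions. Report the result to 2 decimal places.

0.78

P = 74/827 ≈ 0.08948 and Q = 24/827 ≈ 0.029021.
Under the Kimura two-parameter model, d = −½ ln(1 − 2P − Q) − ¼ ln(1 − 2Q).
1 − 2P − Q = 0.792019, giving −½ ln(0.792019) = 0.116585.
1 − 2Q = 0.941958, giving −¼ ln(0.941958) = 0.014949.
d = 0.116585 + 0.014949 = 0.131534.
Under a molecular clock d = 2μt, so t = d/(2μ) = 0.131534 / (2 × 8.4 × 10^-8) = 0.78 million years.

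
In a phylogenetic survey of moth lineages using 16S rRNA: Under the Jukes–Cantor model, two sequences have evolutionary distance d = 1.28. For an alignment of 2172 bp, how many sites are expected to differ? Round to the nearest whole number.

1333

Invert JC69: p = (3/4)(1 − e^(−4d/3)) = 0.75 × (1 − e^(-1.706667)) = 0.75 × (1 − 0.181470) = 0.613898.
Expected differing sites = pL ≈ 0.613898 × 2172 = 1333.386456 ≈ 1333.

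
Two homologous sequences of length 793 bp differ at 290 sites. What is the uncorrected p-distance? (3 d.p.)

p = 290/793 = 0.365699… ≈ 0.366 (to 3 d.p.).

0.366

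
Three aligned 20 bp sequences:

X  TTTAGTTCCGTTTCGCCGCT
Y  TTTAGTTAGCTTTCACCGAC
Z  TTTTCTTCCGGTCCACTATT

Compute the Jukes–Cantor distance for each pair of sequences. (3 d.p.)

d(X,Y) = 0.383, d(X,Z) = 0.572, d(Y,Z) = 0.991

X–Y: 6/20 sites differ → p = 0.3, d = −0.75 ln(1 − 0.4) = 0.383119 ≈ 0.383.
X–Z: 8/20 sites differ → p = 0.4, d = −0.75 ln(1 − 0.533333) = 0.571605 ≈ 0.572.
Y–Z: 11/20 sites differ → p = 0.55, d = −0.75 ln(1 − 0.733333) = 0.991316 ≈ 0.991.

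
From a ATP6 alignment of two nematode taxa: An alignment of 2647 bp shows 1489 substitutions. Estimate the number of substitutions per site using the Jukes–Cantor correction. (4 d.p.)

p = 1489/2647 ≈ 0.562524.
d = −(3/4) ln(1 − 4p/3) = −0.75 ln(1 − 0.750032) = −0.75 ln(0.249968)
  = −0.75 × (-1.386422) = 1.039817 substitutions/site.

1.0398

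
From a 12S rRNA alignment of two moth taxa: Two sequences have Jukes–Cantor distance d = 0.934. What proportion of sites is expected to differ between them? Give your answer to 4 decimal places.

p = (3/4)(1 − e^(−4d/3)) = 0.75 × (1 − e^(-1.245333)) = 0.75 × (1 − 0.287845) = 0.534116.

0.5341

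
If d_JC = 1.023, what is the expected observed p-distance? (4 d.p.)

0.5583

p = (3/4)(1 − e^(−4d/3)) = 0.75 × (1 − e^(-1.364)) = 0.75 × (1 − 0.255636) = 0.558273.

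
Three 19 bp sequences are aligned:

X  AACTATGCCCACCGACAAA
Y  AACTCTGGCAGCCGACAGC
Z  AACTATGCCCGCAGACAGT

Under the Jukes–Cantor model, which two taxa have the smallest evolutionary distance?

X–Y: 6/19 differ, p = 0.316, d = 0.410.
X–Z: 4/19 differ, p = 0.211, d = 0.247.
Y–Z: 5/19 differ, p = 0.263, d = 0.324.
The smallest distance is between X and Z.

X and Z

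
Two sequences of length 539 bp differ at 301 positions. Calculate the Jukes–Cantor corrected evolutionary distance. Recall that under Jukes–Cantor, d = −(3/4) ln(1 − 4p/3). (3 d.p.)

1.024

p = 301/539 ≈ 0.558442.
d = −(3/4) ln(1 − 4p/3) = −0.75 ln(1 − 0.744589) = −0.75 ln(0.255411)
  = −0.75 × (-1.364881) = 1.023661 substitutions/site.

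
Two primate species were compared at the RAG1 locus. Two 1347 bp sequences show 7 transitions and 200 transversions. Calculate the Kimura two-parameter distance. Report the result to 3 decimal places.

P = 7/1347 ≈ 0.005197 and Q = 200/1347 ≈ 0.148478.
Under the Kimura two-parameter model, d = −½ ln(1 − 2P − Q) − ¼ ln(1 − 2Q).
1 − 2P − Q = 0.841128, giving −½ ln(0.841128) = 0.086506.
1 − 2Q = 0.703044, giving −¼ ln(0.703044) = 0.088084.
d = 0.086506 + 0.088084 = 0.174590.

0.175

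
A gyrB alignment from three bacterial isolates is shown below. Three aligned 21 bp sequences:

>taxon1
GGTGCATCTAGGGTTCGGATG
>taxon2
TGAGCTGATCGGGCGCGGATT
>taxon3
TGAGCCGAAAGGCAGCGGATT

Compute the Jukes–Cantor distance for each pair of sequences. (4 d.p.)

d(taxon1,taxon2) = 0.6355, d(taxon1,taxon3) = 0.7557, d(taxon2,taxon3) = 0.2865

taxon1–taxon2: 9/21 sites differ → p ≈ 0.428571, d = −0.75 ln(1 − 0.571428) = 0.635472 ≈ 0.6355.
taxon1–taxon3: 10/21 sites differ → p ≈ 0.47619, d = −0.75 ln(1 − 0.63492) = 0.755729 ≈ 0.7557.
taxon2–taxon3: 5/21 sites differ → p ≈ 0.238095, d = −0.75 ln(1 − 0.31746) = 0.286451 ≈ 0.2865.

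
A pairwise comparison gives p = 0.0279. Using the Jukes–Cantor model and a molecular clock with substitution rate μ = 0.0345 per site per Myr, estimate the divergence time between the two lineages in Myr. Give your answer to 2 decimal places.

d = −(3/4) ln(1 − 4p/3) = −0.75 ln(1 − 0.0372) = −0.75 ln(0.9628)
  = −0.75 × (-0.037910) = 0.028433 substitutions/site.
Under a molecular clock d = 2μt, so t = d/(2μ) = 0.028433 / (2 × 0.0345) = 0.41 Myr.

0.41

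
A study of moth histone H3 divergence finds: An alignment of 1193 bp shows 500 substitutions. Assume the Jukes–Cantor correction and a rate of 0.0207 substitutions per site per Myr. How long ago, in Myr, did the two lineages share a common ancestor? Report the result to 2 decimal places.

p = 500/1193 ≈ 0.419111.
d = −(3/4) ln(1 − 4p/3) = −0.75 ln(1 − 0.558815) = −0.75 ln(0.441185)
  = −0.75 × (-0.818291) = 0.613718 substitutions/site.
Under a molecular clock d = 2μt, so t = d/(2μ) = 0.613718 / (2 × 0.0207) = 14.82 Myr.

14.82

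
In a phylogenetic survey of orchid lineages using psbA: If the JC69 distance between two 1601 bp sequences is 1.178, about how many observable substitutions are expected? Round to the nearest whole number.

Invert JC69: p = (3/4)(1 − e^(−4d/3)) = 0.75 × (1 − e^(-1.570667)) = 0.75 × (1 − 0.207906) = 0.594071.
Expected differing sites = pL ≈ 0.594071 × 1601 = 951.107671 ≈ 951.

951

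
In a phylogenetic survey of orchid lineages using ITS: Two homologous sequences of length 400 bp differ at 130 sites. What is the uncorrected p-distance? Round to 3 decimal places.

p = 130/400 = 0.325.

0.325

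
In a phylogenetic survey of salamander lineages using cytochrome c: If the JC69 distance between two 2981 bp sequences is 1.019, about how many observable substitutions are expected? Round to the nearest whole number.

1661

Invert JC69: p = (3/4)(1 − e^(−4d/3)) = 0.75 × (1 − e^(-1.358667)) = 0.75 × (1 − 0.257003) = 0.557248.
Expected differing sites = pL ≈ 0.557248 × 2981 = 1661.156288 ≈ 1661.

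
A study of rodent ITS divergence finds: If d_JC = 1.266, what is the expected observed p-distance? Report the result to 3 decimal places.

p = (3/4)(1 − e^(−4d/3)) = 0.75 × (1 − e^(-1.688)) = 0.75 × (1 − 0.184889) = 0.611333.

0.611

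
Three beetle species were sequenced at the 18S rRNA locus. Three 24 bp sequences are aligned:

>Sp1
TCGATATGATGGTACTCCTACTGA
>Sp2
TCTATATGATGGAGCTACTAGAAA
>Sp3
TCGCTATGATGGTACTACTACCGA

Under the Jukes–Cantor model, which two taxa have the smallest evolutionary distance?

Sp1 and Sp3

Sp1–Sp2: 7/24 differ, p = 0.292, d = 0.369.
Sp1–Sp3: 3/24 differ, p = 0.125, d = 0.137.
Sp2–Sp3: 7/24 differ, p = 0.292, d = 0.369.
The smallest distance is between Sp1 and Sp3.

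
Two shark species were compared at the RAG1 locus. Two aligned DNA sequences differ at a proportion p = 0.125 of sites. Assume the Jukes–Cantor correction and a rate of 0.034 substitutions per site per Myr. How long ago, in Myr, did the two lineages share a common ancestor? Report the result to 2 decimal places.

d = −(3/4) ln(1 − 4p/3) = −0.75 ln(1 − 0.166667) = −0.75 ln(0.833333)
  = −0.75 × (-0.182322) = 0.136742 substitutions/site.
Under a molecular clock d = 2μt, so t = d/(2μ) = 0.136742 / (2 × 0.034) = 2.01 Myr.

2.01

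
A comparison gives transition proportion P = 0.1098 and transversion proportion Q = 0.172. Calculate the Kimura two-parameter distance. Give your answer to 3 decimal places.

Under the Kimura two-parameter model, d = −½ ln(1 − 2P − Q) − ¼ ln(1 − 2Q).
1 − 2P − Q = 0.6084, giving −½ ln(0.6084) = 0.248461.
1 − 2Q = 0.656, giving −¼ ln(0.656) = 0.105399.
d = 0.248461 + 0.105399 = 0.353860.

0.354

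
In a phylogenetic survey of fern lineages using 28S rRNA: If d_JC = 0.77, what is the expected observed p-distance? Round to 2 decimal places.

0.48

p = (3/4)(1 − e^(−4d/3)) = 0.75 × (1 − e^(-1.026667)) = 0.75 × (1 − 0.358199) = 0.481351.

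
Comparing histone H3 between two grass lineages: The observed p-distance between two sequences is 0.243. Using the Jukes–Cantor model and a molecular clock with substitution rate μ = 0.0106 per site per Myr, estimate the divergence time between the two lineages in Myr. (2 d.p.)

d = −(3/4) ln(1 − 4p/3) = −0.75 ln(1 − 0.324) = −0.75 ln(0.676)
  = −0.75 × (-0.391562) = 0.293672 substitutions/site.
Under a molecular clock d = 2μt, so t = d/(2μ) = 0.293672 / (2 × 0.0106) = 13.85 Myr.

13.85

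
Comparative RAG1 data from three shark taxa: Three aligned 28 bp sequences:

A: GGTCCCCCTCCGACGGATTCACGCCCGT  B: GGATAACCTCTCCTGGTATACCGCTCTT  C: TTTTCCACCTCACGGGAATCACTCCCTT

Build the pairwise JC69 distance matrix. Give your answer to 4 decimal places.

d(A,B) = 0.8240, d(A,C) = 0.6355, d(B,C) = 1.0763

A–B: 14/28 sites differ → p = 0.5, d = −0.75 ln(1 − 0.666667) = 0.823960 ≈ 0.8240.
A–C: 12/28 sites differ → p ≈ 0.428571, d = −0.75 ln(1 − 0.571428) = 0.635472 ≈ 0.6355.
B–C: 16/28 sites differ → p ≈ 0.571429, d = −0.75 ln(1 − 0.761905) = 1.076314 ≈ 1.0763.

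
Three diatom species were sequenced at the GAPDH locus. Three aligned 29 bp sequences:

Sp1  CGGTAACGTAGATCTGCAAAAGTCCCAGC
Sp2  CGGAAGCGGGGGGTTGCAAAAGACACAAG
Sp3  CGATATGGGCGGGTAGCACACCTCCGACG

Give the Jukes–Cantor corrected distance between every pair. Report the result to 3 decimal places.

d(Sp1,Sp2) = 0.529, d(Sp1,Sp3) = 0.878, d(Sp2,Sp3) = 0.683

Sp1–Sp2: 11/29 sites differ → p ≈ 0.37931, d = −0.75 ln(1 − 0.505747) = 0.528531 ≈ 0.529.
Sp1–Sp3: 15/29 sites differ → p ≈ 0.517241, d = −0.75 ln(1 − 0.689655) = 0.877553 ≈ 0.878.
Sp2–Sp3: 13/29 sites differ → p ≈ 0.448276, d = −0.75 ln(1 − 0.597701) = 0.682920 ≈ 0.683.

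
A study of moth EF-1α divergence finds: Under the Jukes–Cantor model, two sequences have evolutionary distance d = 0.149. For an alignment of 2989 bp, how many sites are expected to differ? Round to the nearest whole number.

404

Invert JC69: p = (3/4)(1 − e^(−4d/3)) = 0.75 × (1 − e^(-0.198667)) = 0.75 × (1 − 0.819823) = 0.135133.
Expected differing sites = pL ≈ 0.135133 × 2989 = 403.912537 ≈ 404.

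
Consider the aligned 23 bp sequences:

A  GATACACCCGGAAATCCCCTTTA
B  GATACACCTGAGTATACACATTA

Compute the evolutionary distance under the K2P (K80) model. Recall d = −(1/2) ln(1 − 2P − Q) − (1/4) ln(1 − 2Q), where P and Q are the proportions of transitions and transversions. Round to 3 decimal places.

Of 23 sites, 3 differences are transitions and 4 are transversions, so P = 3/23 ≈ 0.130435 and Q = 4/23 ≈ 0.173913.
Under the Kimura two-parameter model, d = −½ ln(1 − 2P − Q) − ¼ ln(1 − 2Q).
1 − 2P − Q = 0.565217, giving −½ ln(0.565217) = 0.285273.
1 − 2Q = 0.652174, giving −¼ ln(0.652174) = 0.106861.
d = 0.285273 + 0.106861 = 0.392134.

0.392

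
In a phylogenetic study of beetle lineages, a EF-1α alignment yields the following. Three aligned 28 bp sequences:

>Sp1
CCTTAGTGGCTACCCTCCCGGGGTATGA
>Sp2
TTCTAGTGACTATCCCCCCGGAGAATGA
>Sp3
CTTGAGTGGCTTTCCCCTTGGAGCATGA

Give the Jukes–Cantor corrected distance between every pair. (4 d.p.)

Sp1–Sp2: 8/28 sites differ → p ≈ 0.285714, d = −0.75 ln(1 − 0.380952) = 0.359679 ≈ 0.3597.
Sp1–Sp3: 9/28 sites differ → p ≈ 0.321429, d = −0.75 ln(1 − 0.428572) = 0.419713 ≈ 0.4197.
Sp2–Sp3: 8/28 sites differ → p ≈ 0.285714, d = −0.75 ln(1 − 0.380952) = 0.359679 ≈ 0.3597.

d(Sp1,Sp2) = 0.3597, d(Sp1,Sp3) = 0.4197, d(Sp2,Sp3) = 0.3597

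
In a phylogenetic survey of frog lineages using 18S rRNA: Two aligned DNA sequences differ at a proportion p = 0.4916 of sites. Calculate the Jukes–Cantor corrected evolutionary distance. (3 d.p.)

d = −(3/4) ln(1 − 4p/3) = −0.75 ln(1 − 0.655467) = −0.75 ln(0.344533)
  = −0.75 × (-1.065565) = 0.799174 substitutions/site.

0.799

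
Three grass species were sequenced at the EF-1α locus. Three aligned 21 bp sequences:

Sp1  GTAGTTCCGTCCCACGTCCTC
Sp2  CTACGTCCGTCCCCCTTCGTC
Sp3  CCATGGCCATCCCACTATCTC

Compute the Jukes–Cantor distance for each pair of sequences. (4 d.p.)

Sp1–Sp2: 6/21 sites differ → p ≈ 0.285714, d = −0.75 ln(1 − 0.380952) = 0.359679 ≈ 0.3597.
Sp1–Sp3: 9/21 sites differ → p ≈ 0.428571, d = −0.75 ln(1 − 0.571428) = 0.635472 ≈ 0.6355.
Sp2–Sp3: 8/21 sites differ → p ≈ 0.380952, d = −0.75 ln(1 − 0.507936) = 0.531860 ≈ 0.5319.

d(Sp1,Sp2) = 0.3597, d(Sp1,Sp3) = 0.6355, d(Sp2,Sp3) = 0.5319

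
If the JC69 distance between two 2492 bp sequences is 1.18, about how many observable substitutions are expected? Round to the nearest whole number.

Invert JC69: p = (3/4)(1 − e^(−4d/3)) = 0.75 × (1 − e^(-1.573333)) = 0.75 × (1 − 0.207353) = 0.594485.
Expected differing sites = pL ≈ 0.594485 × 2492 = 1481.45662 ≈ 1481.

1481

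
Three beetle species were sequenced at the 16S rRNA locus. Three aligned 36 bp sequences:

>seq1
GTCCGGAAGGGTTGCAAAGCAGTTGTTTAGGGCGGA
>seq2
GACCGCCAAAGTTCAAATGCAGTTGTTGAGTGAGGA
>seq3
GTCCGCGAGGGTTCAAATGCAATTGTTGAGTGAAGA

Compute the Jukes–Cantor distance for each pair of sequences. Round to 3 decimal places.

d(seq1,seq2) = 0.392, d(seq1,seq3) = 0.347, d(seq2,seq3) = 0.188

seq1–seq2: 11/36 sites differ → p ≈ 0.305556, d = −0.75 ln(1 − 0.407408) = 0.392437 ≈ 0.392.
seq1–seq3: 10/36 sites differ → p ≈ 0.277778, d = −0.75 ln(1 − 0.370371) = 0.346968 ≈ 0.347.
seq2–seq3: 6/36 sites differ → p ≈ 0.166667, d = −0.75 ln(1 − 0.222223) = 0.188487 ≈ 0.188.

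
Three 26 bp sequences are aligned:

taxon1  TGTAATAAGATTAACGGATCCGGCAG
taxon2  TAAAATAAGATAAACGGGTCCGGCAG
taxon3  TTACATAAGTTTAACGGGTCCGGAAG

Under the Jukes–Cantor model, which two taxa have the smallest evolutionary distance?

taxon1–taxon2: 4/26 differ, p = 0.154, d = 0.172.
taxon1–taxon3: 6/26 differ, p = 0.231, d = 0.276.
taxon2–taxon3: 5/26 differ, p = 0.192, d = 0.222.
The smallest distance is between taxon1 and taxon2.

taxon1 and taxon2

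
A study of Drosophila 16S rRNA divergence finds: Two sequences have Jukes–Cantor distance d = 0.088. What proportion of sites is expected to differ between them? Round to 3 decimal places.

0.083

p = (3/4)(1 − e^(−4d/3)) = 0.75 × (1 − e^(-0.117333)) = 0.75 × (1 − 0.889289) = 0.083033.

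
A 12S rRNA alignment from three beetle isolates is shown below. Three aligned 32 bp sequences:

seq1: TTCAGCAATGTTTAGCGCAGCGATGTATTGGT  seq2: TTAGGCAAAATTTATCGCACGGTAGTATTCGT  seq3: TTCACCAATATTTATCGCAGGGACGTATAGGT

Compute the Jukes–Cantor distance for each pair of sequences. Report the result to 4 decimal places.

seq1–seq2: 10/32 sites differ → p = 0.3125, d = −0.75 ln(1 − 0.416667) = 0.404248 ≈ 0.4042.
seq1–seq3: 6/32 sites differ → p = 0.1875, d = −0.75 ln(1 − 0.25) = 0.215762 ≈ 0.2158.
seq2–seq3: 9/32 sites differ → p = 0.28125, d = −0.75 ln(1 − 0.375) = 0.352503 ≈ 0.3525.

d(seq1,seq2) = 0.4042, d(seq1,seq3) = 0.2158, d(seq2,seq3) = 0.3525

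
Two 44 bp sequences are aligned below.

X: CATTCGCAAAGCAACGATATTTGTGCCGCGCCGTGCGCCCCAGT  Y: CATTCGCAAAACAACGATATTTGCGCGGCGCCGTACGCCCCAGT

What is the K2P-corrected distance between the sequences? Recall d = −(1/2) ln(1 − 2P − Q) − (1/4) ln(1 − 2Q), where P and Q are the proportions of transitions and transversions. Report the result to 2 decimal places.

0.10

Of 44 sites, 3 differences are transitions and 1 are transversions, so P = 3/44 ≈ 0.068182 and Q = 1/44 ≈ 0.022727.
Under the Kimura two-parameter model, d = −½ ln(1 − 2P − Q) − ¼ ln(1 − 2Q).
1 − 2P − Q = 0.840909, giving −½ ln(0.840909) = 0.086636.
1 − 2Q = 0.954546, giving −¼ ln(0.954546) = 0.011630.
d = 0.086636 + 0.011630 = 0.098266.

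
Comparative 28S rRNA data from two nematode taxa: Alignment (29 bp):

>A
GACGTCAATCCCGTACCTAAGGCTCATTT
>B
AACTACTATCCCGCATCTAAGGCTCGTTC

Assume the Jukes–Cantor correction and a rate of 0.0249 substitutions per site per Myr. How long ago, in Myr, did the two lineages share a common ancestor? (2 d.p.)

6.91

The sequences differ at 8 of 29 sites (1, 4, 5, 7, 14, 16, 26, 29), so p = 8/29 ≈ 0.275862.
d = −(3/4) ln(1 − 4p/3) = −0.75 ln(1 − 0.367816) = −0.75 ln(0.632184)
  = −0.75 × (-0.458575) = 0.343931 substitutions/site.
Under a molecular clock d = 2μt, so t = d/(2μ) = 0.343931 / (2 × 0.0249) = 6.91 Myr.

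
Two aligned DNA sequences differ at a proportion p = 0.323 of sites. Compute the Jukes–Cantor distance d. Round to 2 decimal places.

d = −(3/4) ln(1 − 4p/3) = −0.75 ln(1 − 0.430667) = −0.75 ln(0.569333)
  = −0.75 × (-0.563290) = 0.422468 substitutions/site.

0.42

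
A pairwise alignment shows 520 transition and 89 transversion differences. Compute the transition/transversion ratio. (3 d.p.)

R = 520/89 = 5.842696… ≈ 5.843 (to 3 d.p.).

5.843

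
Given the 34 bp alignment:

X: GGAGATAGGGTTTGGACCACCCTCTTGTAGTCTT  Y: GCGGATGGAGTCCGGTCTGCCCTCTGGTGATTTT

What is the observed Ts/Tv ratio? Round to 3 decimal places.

Transitions are A↔G and C↔T; transversions are all other mismatches.
Transitions: 10. Transversions: 3.
R = 10/3 = 3.333333… ≈ 3.333 (to 3 d.p.).

3.333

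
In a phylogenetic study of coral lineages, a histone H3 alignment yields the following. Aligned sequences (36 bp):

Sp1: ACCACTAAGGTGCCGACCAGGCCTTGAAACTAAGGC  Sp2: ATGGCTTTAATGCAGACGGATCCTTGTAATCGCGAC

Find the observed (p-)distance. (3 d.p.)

0.500

The sequences differ at 18 of 36 positions.
p = 18/36 = 0.500.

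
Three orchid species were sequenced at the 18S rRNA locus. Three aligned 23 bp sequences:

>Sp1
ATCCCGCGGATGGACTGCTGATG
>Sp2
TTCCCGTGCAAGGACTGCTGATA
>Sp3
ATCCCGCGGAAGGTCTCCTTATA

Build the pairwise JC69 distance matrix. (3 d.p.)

Sp1–Sp2: 5/23 sites differ → p ≈ 0.217391, d = −0.75 ln(1 − 0.289855) = 0.256715 ≈ 0.257.
Sp1–Sp3: 5/23 sites differ → p ≈ 0.217391, d = −0.75 ln(1 − 0.289855) = 0.256715 ≈ 0.257.
Sp2–Sp3: 6/23 sites differ → p ≈ 0.26087, d = −0.75 ln(1 − 0.347827) = 0.320584 ≈ 0.321.

d(Sp1,Sp2) = 0.257, d(Sp1,Sp3) = 0.257, d(Sp2,Sp3) = 0.321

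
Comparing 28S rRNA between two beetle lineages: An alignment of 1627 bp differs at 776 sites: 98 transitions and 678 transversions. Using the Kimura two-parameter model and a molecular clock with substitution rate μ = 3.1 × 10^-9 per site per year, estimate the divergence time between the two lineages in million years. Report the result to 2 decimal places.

P = 98/1627 ≈ 0.060234 and Q = 678/1627 ≈ 0.416718.
Under the Kimura two-parameter model, d = −½ ln(1 − 2P − Q) − ¼ ln(1 − 2Q).
1 − 2P − Q = 0.462814, giving −½ ln(0.462814) = 0.385215.
1 − 2Q = 0.166564, giving −¼ ln(0.166564) = 0.448094.
d = 0.385215 + 0.448094 = 0.833309.
Under a molecular clock d = 2μt, so t = d/(2μ) = 0.833309 / (2 × 3.1 × 10^-9) = 134.40 million years.

134.40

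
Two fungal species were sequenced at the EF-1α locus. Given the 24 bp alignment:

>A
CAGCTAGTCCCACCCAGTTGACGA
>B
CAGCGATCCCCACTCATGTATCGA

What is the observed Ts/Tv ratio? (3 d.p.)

Transitions are A↔G and C↔T; transversions are all other mismatches.
Transitions: 3. Transversions: 5.
R = 3/5 = 0.600.

0.600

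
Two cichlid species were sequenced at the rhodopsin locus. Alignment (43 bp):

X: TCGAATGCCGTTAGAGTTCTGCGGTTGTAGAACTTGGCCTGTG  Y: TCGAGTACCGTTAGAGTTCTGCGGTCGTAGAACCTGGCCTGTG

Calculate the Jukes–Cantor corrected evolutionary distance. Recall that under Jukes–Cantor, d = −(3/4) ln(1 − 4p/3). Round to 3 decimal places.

The sequences differ at 4 of 43 sites (5, 7, 26, 34), so p = 4/43 ≈ 0.093023.
d = −(3/4) ln(1 − 4p/3) = −0.75 ln(1 − 0.124031) = −0.75 ln(0.875969)
  = −0.75 × (-0.132425) = 0.099319 substitutions/site.

0.099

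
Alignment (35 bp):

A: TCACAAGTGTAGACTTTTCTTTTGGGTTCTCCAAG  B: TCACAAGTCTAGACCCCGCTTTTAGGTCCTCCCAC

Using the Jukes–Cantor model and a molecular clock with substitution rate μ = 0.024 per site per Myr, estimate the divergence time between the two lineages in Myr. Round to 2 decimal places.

6.56

The sequences differ at 9 of 35 sites (9, 15, 16, 17, 18, 24, 28, 33, 35), so p = 9/35 ≈ 0.257143.
d = −(3/4) ln(1 − 4p/3) = −0.75 ln(1 − 0.342857) = −0.75 ln(0.657143)
  = −0.75 × (-0.419854) = 0.314891 substitutions/site.
Under a molecular clock d = 2μt, so t = d/(2μ) = 0.314891 / (2 × 0.024) = 6.56 Myr.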